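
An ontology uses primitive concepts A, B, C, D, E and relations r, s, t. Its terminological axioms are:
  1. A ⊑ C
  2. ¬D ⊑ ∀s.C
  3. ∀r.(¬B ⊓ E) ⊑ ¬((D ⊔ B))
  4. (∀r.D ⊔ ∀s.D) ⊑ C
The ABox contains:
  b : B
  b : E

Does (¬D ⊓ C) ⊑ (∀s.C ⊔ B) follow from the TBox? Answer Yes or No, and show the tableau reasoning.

1. (¬D ⊓ C) ⊑ (∀s.C ⊔ B)  ⇔  ((¬D ⊓ C) ⊓ (∃s.¬C ⊓ ¬B)) unsat w.r.t. T
   all branches close; clash {C, ¬C} at an ∃-successor
2. Hence (¬D ⊓ C) ⊑ (∀s.C ⊔ B): entailed.

Yes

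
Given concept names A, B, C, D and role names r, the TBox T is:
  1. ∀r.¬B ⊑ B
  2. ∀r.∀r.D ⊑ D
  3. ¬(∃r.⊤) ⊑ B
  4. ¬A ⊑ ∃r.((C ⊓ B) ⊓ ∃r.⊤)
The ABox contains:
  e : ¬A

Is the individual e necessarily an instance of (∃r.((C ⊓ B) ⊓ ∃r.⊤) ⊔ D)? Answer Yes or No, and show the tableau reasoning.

1. e : (∃r.((C ⊓ B) ⊓ ∃r.⊤) ⊔ D)?  L(e) = {¬A} ∪ {(∀r.((¬C ⊔ ¬B) ⊔ ∀r.⊥) ⊓ ¬D)}
   clash {D, ¬D} at e — e ∈ (∃r.((C ⊓ B) ⊓ ∃r.⊤) ⊔ D)
2. Hence e : (∃r.((C ⊓ B) ⊓ ∃r.⊤) ⊔ D): entailed.

Yes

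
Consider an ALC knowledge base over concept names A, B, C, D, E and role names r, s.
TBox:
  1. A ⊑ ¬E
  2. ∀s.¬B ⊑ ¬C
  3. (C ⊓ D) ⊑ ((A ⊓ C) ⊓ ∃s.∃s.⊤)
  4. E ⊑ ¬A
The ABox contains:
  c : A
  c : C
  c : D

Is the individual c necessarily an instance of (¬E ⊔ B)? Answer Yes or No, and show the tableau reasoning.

Yes

1. c : (¬E ⊔ B)?  L(c) = {A, C, D} ∪ {(E ⊓ ¬B)}
   clash {E, ¬E} at c — c ∈ (¬E ⊔ B)
2. Hence c : (¬E ⊔ B): entailed.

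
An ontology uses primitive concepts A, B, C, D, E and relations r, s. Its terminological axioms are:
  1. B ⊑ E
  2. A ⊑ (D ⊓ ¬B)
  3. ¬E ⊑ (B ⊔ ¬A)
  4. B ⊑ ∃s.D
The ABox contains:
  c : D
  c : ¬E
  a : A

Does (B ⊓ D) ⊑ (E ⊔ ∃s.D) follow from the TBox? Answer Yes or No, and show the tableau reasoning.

1. (B ⊓ D) ⊑ (E ⊔ ∃s.D)  ⇔  ((B ⊓ D) ⊓ (¬E ⊓ ∀s.¬D)) unsat w.r.t. T
   all branches close; clash {E, ¬E} at x₀
2. Hence (B ⊓ D) ⊑ (E ⊔ ∃s.D): entailed.

Yes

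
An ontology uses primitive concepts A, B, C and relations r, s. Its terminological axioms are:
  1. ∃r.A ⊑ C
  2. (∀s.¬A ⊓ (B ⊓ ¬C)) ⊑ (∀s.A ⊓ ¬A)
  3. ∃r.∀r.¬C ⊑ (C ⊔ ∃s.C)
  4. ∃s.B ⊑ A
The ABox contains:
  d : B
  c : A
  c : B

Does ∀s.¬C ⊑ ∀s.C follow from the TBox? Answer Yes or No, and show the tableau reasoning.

No

1. ∀s.¬C ⊑ ∀s.C  ⇔  (∀s.¬C ⊓ ∃s.¬C) unsat w.r.t. T
   open: L(x₀) ⊇ {∀r.¬A, ∀r.∃r.C, ∀s.¬B, ∀s.¬C, ∃s.A, …} (+ ∃-successors)
2. Hence ∀s.¬C ⊑ ∀s.C: not entailed.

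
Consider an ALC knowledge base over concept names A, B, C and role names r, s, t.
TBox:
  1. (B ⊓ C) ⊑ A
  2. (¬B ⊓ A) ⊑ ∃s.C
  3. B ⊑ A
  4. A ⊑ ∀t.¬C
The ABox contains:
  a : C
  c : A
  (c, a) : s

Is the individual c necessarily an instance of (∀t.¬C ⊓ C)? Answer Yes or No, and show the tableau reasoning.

1. c : (∀t.¬C ⊓ C)?  L(c) = {A} ∪ {(∃t.C ⊔ ¬C)}
   apply at c: A⊑∀t.¬C
   open: L(c) ⊇ {A, B, ¬C, ∀t.¬C} — c ∉ (∀t.¬C ⊓ C) possible
2. Hence c : (∀t.¬C ⊓ C): not entailed.

No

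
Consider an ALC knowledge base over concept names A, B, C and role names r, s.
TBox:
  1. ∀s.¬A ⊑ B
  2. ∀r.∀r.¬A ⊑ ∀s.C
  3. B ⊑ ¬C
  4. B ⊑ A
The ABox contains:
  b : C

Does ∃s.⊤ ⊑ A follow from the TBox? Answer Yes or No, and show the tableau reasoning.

No

1. ∃s.⊤ ⊑ A  ⇔  (∃s.⊤ ⊓ ¬A) unsat w.r.t. T
   open: L(x₀) ⊇ {¬A, ¬B, ∃r.∃r.A, ∃s.A, ∃s.⊤} (+ ∃-successors)
2. Hence ∃s.⊤ ⊑ A: not entailed.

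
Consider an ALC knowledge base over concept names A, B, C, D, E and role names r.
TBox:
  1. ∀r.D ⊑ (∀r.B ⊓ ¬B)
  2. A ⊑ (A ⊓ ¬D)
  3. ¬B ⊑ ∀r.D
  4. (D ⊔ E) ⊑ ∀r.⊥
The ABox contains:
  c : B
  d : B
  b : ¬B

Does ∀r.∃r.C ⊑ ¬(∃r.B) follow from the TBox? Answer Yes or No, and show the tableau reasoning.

1. ∀r.∃r.C ⊑ ¬(∃r.B)  ⇔  (∀r.∃r.C ⊓ ∃r.B) unsat w.r.t. T
   open: L(x₀) ⊇ {B, ¬A, ¬D, ¬E, ∀r.∃r.C, …} (+ ∃-successors)
2. Hence ∀r.∃r.C ⊑ ¬(∃r.B): not entailed.

No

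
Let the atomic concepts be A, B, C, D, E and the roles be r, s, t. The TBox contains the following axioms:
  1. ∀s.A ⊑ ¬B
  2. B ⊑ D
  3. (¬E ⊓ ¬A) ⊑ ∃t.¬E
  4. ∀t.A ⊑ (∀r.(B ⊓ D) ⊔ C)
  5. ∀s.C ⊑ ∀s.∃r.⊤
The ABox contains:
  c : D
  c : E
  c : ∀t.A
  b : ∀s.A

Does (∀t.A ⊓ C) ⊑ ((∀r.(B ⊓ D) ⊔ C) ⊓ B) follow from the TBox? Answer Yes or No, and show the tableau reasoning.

1. (∀t.A ⊓ C) ⊑ ((∀r.(B ⊓ D) ⊔ C) ⊓ B)  ⇔  ((∀t.A ⊓ C) ⊓ ((∃r.(¬B ⊔ ¬D) ⊓ ¬C) ⊔ ¬B)) unsat w.r.t. T
   apply at x₀: ∀t.A⊑(∀r.(B ⊓ D) ⊔ C)
   open: L(x₀) ⊇ {C, E, ¬B, ∀t.A, ∃s.¬C} (+ ∃-successors)
2. Hence (∀t.A ⊓ C) ⊑ ((∀r.(B ⊓ D) ⊔ C) ⊓ B): not entailed.

No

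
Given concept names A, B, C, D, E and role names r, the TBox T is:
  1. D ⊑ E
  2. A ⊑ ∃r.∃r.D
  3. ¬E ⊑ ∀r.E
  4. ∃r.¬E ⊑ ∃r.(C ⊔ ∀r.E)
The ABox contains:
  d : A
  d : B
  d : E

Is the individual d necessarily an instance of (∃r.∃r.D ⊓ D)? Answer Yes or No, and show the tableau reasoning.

1. d : (∃r.∃r.D ⊓ D)?  L(d) = {A, B, E} ∪ {(∀r.∀r.¬D ⊔ ¬D)}
   apply at d: A⊑∃r.∃r.D
   open: L(d) ⊇ {A, B, E, ¬D, ∀r.E, …} (+ ∃-successors) — d ∉ (∃r.∃r.D ⊓ D) possible
2. Hence d : (∃r.∃r.D ⊓ D): not entailed.

No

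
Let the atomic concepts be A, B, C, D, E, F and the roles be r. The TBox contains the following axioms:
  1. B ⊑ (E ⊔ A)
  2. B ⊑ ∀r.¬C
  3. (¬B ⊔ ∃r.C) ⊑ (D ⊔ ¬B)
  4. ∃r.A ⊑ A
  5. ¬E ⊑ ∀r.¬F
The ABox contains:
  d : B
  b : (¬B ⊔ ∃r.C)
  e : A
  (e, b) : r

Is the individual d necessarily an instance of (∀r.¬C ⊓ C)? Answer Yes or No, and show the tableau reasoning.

No

1. d : (∀r.¬C ⊓ C)?  L(d) = {B} ∪ {(∃r.C ⊔ ¬C)}
   apply at d: B⊑(E ⊔ A); B⊑∀r.¬C
   open: L(d) ⊇ {B, E, ¬C, ∀r.¬A, ∀r.¬C} — d ∉ (∀r.¬C ⊓ C) possible
2. Hence d : (∀r.¬C ⊓ C): not entailed.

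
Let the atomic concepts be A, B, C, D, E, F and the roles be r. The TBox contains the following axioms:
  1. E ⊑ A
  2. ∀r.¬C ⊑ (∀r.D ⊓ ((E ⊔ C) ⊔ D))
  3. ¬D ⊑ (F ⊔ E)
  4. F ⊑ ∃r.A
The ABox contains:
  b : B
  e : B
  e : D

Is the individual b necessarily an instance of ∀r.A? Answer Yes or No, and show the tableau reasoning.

No

1. b : ∀r.A?  L(b) = {B} ∪ {∃r.¬A}
   open: L(b) ⊇ {B, D, ¬E, ¬F, ∃r.C, …} (+ ∃-successors) — b ∉ ∀r.A possible
2. Hence b : ∀r.A: not entailed.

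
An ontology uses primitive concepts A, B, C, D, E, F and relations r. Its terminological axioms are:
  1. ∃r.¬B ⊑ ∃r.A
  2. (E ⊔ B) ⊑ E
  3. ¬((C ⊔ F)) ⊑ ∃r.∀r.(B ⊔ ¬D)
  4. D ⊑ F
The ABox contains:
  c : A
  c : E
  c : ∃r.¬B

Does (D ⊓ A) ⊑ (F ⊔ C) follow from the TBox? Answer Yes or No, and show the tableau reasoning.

Yes

1. (D ⊓ A) ⊑ (F ⊔ C)  ⇔  ((D ⊓ A) ⊓ (¬F ⊓ ¬C)) unsat w.r.t. T
   all branches close; clash {F, ¬F} at x₀
2. Hence (D ⊓ A) ⊑ (F ⊔ C): entailed.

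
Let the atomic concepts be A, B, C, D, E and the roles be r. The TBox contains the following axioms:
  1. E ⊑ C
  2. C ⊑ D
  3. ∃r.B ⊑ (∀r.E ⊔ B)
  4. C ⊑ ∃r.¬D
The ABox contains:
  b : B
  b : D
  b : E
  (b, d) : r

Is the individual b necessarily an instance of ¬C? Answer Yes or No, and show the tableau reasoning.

No

1. b : ¬C?  L(b) = {B, D, E} ∪ {C}
   apply at b: C⊑∃r.¬D
   open: L(b) ⊇ {B, C, D, E, ∀r.¬B, …} (+ ∃-successors) — b ∉ ¬C possible
2. Hence b : ¬C: not entailed.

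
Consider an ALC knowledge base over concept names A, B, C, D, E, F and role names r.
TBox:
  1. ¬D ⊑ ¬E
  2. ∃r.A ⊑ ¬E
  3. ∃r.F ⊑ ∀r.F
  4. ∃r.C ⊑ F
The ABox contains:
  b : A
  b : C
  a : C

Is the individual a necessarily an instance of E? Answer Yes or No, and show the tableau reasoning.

1. a : E?  L(a) = {C} ∪ {¬E}
   open: L(a) ⊇ {C, ¬E, ∀r.¬C, ∀r.¬F} — a ∉ E possible
2. Hence a : E: not entailed.

No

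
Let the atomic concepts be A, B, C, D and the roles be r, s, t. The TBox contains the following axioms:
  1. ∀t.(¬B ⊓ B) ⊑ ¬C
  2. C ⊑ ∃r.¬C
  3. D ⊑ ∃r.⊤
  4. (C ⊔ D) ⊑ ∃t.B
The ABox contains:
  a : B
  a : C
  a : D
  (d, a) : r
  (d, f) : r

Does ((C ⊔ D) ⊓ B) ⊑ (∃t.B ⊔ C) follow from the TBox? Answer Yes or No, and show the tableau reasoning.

1. ((C ⊔ D) ⊓ B) ⊑ (∃t.B ⊔ C)  ⇔  (((C ⊔ D) ⊓ B) ⊓ (∀t.¬B ⊓ ¬C)) unsat w.r.t. T
   all branches close; clash {B, ¬B} at an ∃-successor
2. Hence ((C ⊔ D) ⊓ B) ⊑ (∃t.B ⊔ C): entailed.

Yes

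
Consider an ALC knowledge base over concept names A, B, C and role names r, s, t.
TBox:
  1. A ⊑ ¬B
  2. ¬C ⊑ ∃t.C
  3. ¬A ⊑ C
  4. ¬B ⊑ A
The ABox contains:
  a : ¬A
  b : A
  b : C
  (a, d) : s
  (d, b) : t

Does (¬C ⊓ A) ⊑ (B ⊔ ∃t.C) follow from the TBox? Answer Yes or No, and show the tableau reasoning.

Yes

1. (¬C ⊓ A) ⊑ (B ⊔ ∃t.C)  ⇔  ((¬C ⊓ A) ⊓ (¬B ⊓ ∀t.¬C)) unsat w.r.t. T
   all branches close; clash {C, ¬C} at an ∃-successor
2. Hence (¬C ⊓ A) ⊑ (B ⊔ ∃t.C): entailed.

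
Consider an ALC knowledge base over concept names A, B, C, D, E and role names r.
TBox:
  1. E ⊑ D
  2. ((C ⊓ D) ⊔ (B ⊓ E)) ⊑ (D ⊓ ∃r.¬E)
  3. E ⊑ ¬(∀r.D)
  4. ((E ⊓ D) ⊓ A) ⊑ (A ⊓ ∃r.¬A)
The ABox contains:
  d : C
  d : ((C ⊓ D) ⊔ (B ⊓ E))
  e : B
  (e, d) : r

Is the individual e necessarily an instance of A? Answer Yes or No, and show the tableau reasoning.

No

1. e : A?  L(e) = {B} ∪ {¬A}
   open: L(e) ⊇ {B, ¬A, ¬C, ¬E} — e ∉ A possible
2. Hence e : A: not entailed.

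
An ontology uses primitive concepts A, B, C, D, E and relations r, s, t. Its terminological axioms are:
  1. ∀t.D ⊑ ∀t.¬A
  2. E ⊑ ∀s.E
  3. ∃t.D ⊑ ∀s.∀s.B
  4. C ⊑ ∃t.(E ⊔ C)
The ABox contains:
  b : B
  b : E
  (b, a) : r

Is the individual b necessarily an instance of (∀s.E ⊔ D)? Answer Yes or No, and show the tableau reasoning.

1. b : (∀s.E ⊔ D)?  L(b) = {B, E} ∪ {(∃s.¬E ⊓ ¬D)}
   clash {E, ¬E} at an ∃-successor — b ∈ (∀s.E ⊔ D)
2. Hence b : (∀s.E ⊔ D): entailed.

Yes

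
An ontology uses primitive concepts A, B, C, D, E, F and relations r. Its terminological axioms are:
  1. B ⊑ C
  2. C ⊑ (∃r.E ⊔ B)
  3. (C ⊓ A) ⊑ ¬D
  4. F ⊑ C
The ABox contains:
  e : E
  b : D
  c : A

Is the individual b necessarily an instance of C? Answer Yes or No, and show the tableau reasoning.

1. b : C?  L(b) = {D} ∪ {¬C}
   open: L(b) ⊇ {D, ¬B, ¬C, ¬F} — b ∉ C possible
2. Hence b : C: not entailed.

No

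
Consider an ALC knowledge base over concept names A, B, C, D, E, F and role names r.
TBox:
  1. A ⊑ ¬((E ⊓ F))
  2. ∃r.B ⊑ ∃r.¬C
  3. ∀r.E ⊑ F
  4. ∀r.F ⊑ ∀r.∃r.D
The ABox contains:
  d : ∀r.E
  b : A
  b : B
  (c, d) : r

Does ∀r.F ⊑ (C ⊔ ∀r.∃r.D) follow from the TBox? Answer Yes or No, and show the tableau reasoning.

Yes

1. ∀r.F ⊑ (C ⊔ ∀r.∃r.D)  ⇔  (∀r.F ⊓ (¬C ⊓ ∃r.∀r.¬D)) unsat w.r.t. T
   all branches close; clash {F, ¬F} at x₀
2. Hence ∀r.F ⊑ (C ⊔ ∀r.∃r.D): entailed.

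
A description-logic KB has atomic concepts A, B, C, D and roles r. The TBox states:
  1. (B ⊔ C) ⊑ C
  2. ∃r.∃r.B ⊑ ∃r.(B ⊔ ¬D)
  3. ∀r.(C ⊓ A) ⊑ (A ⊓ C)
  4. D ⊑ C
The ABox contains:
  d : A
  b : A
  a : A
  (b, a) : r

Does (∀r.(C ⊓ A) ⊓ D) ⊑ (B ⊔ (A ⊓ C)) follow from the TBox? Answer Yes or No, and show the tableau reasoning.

Yes

1. (∀r.(C ⊓ A) ⊓ D) ⊑ (B ⊔ (A ⊓ C))  ⇔  ((∀r.(C ⊓ A) ⊓ D) ⊓ (¬B ⊓ (¬A ⊔ ¬C))) unsat w.r.t. T
   all branches close; clash {C, ¬C} at x₀
2. Hence (∀r.(C ⊓ A) ⊓ D) ⊑ (B ⊔ (A ⊓ C)): entailed.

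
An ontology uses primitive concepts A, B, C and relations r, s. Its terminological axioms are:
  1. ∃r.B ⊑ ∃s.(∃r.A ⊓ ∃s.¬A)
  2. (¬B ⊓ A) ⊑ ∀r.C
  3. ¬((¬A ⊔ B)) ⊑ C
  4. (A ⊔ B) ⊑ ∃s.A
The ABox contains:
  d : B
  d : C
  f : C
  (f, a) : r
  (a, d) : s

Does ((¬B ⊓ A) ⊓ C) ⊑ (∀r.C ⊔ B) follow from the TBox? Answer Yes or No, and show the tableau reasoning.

1. ((¬B ⊓ A) ⊓ C) ⊑ (∀r.C ⊔ B)  ⇔  (((¬B ⊓ A) ⊓ C) ⊓ (∃r.¬C ⊓ ¬B)) unsat w.r.t. T
   all branches close; clash {C, ¬C} at an ∃-successor
2. Hence ((¬B ⊓ A) ⊓ C) ⊑ (∀r.C ⊔ B): entailed.

Yes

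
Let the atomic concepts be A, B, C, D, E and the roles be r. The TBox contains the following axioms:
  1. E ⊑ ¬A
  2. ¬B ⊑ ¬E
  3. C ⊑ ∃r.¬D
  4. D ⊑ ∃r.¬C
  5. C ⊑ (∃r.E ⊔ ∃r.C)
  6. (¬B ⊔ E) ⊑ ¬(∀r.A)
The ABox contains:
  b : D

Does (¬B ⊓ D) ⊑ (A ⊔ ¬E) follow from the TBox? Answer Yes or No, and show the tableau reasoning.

Yes

1. (¬B ⊓ D) ⊑ (A ⊔ ¬E)  ⇔  ((¬B ⊓ D) ⊓ (¬A ⊓ E)) unsat w.r.t. T
   all branches close; clash {E, ¬E} at x₀
2. Hence (¬B ⊓ D) ⊑ (A ⊔ ¬E): entailed.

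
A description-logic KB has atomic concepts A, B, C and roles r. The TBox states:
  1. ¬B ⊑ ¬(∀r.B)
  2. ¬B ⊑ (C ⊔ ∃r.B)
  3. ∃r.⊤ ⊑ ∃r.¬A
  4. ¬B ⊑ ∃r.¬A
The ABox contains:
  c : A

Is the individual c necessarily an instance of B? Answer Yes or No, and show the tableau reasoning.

1. c : B?  L(c) = {A} ∪ {¬B}
   apply at c: ¬B⊑¬(∀r.B); ¬B⊑(C ⊔ ∃r.B); ¬B⊑∃r.¬A
   open: L(c) ⊇ {A, C, ¬B, ∃r.¬A, ∃r.¬B} (+ ∃-successors) — c ∉ B possible
2. Hence c : B: not entailed.

No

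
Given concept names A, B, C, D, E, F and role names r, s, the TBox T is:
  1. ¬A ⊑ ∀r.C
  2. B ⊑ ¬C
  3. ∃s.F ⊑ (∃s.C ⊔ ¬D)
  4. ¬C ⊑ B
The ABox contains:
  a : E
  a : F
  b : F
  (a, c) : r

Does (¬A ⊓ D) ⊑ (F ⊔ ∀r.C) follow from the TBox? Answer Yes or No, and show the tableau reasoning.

1. (¬A ⊓ D) ⊑ (F ⊔ ∀r.C)  ⇔  ((¬A ⊓ D) ⊓ (¬F ⊓ ∃r.¬C)) unsat w.r.t. T
   all branches close; clash {D, ¬D} at x₀
2. Hence (¬A ⊓ D) ⊑ (F ⊔ ∀r.C): entailed.

Yes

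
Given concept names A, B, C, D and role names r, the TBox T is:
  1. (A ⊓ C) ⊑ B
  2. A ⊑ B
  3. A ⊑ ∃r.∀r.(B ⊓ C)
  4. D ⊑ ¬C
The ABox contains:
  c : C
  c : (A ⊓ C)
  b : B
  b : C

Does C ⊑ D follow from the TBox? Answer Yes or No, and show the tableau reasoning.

No

1. C ⊑ D  ⇔  (C ⊓ ¬D) unsat w.r.t. T
   open: L(x₀) ⊇ {C, ¬A, ¬D}
2. Hence C ⊑ D: not entailed.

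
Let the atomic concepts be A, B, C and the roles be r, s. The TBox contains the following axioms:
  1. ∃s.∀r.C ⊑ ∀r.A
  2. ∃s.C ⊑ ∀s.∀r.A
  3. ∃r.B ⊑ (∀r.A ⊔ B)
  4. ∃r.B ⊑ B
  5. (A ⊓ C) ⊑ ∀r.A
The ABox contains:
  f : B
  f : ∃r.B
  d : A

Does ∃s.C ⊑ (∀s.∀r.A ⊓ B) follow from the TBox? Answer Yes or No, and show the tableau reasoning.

1. ∃s.C ⊑ (∀s.∀r.A ⊓ B)  ⇔  (∃s.C ⊓ (∃s.∃r.¬A ⊔ ¬B)) unsat w.r.t. T
   apply at x₀: ∃s.C⊑∀s.∀r.A
   open: L(x₀) ⊇ {¬A, ¬B, ∀r.¬B, ∀s.∀r.A, ∀s.∃r.¬C, …} (+ ∃-successors)
2. Hence ∃s.C ⊑ (∀s.∀r.A ⊓ B): not entailed.

No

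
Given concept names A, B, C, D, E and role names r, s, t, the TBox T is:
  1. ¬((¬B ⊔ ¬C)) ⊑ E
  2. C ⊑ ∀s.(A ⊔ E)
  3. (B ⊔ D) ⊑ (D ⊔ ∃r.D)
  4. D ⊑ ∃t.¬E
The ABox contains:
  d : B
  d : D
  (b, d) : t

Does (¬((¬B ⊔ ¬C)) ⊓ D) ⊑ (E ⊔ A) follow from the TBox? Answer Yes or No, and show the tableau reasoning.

1. (¬((¬B ⊔ ¬C)) ⊓ D) ⊑ (E ⊔ A)  ⇔  (((B ⊓ C) ⊓ D) ⊓ (¬E ⊓ ¬A)) unsat w.r.t. T
   all branches close; clash {E, ¬E} at x₀
2. Hence (¬((¬B ⊔ ¬C)) ⊓ D) ⊑ (E ⊔ A): entailed.

Yes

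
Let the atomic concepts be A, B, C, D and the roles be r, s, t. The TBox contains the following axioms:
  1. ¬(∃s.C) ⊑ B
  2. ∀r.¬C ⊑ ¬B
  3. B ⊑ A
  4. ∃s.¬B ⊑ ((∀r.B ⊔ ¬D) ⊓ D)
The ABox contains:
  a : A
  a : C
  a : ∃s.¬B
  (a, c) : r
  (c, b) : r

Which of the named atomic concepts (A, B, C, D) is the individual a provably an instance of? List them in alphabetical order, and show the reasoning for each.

{A, C, D}

1. a : A?  L(a) = {A, C, ∃s.¬B} ∪ {¬A}
   clash {A, ¬A} at a — a ∈ A
2. a : B?  L(a) = {A, C, ∃s.¬B} ∪ {¬B}
   apply at a: ∃s.¬B⊑((∀r.B ⊔ ¬D) ⊓ D)
   open: L(a) ⊇ {A, C, D, ¬B, ∀r.B, …} (+ ∃-successors) — a ∉ B possible
3. a : C?  L(a) = {A, C, ∃s.¬B} ∪ {¬C}
   clash {C, ¬C} at a — a ∈ C
4. a : D?  L(a) = {A, C, ∃s.¬B} ∪ {¬D}
   clash {B, ¬B} at a — a ∈ D
5. Entailed for a: {A, C, D}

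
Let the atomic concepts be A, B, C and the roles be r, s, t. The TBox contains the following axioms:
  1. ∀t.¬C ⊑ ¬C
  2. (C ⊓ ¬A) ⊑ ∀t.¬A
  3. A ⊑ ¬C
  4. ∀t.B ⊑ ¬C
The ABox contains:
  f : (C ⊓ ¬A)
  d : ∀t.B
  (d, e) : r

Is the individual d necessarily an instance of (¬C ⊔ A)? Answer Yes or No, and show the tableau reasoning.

1. d : (¬C ⊔ A)?  L(d) = {∀t.B} ∪ {(C ⊓ ¬A)}
   clash {C, ¬C} at d — d ∈ (¬C ⊔ A)
2. Hence d : (¬C ⊔ A): entailed.

Yes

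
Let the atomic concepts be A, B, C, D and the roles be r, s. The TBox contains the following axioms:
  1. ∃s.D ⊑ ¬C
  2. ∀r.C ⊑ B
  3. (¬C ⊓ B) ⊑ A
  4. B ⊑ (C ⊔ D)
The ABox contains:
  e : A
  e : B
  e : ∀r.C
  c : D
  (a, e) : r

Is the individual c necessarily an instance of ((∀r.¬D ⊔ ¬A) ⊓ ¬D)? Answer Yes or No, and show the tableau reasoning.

No

1. c : ((∀r.¬D ⊔ ¬A) ⊓ ¬D)?  L(c) = {D} ∪ {((∃r.D ⊓ A) ⊔ D)}
   open: L(c) ⊇ {D, ¬B, ∀s.¬D, ∃r.¬C} (+ ∃-successors) — c ∉ ((∀r.¬D ⊔ ¬A) ⊓ ¬D) possible
2. Hence c : ((∀r.¬D ⊔ ¬A) ⊓ ¬D): not entailed.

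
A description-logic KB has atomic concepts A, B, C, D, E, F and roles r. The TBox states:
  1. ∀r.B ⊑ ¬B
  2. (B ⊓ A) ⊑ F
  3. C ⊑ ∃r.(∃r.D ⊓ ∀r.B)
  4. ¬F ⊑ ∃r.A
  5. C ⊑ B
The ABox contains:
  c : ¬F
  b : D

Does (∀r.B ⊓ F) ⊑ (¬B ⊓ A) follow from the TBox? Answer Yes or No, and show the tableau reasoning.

No

1. (∀r.B ⊓ F) ⊑ (¬B ⊓ A)  ⇔  ((∀r.B ⊓ F) ⊓ (B ⊔ ¬A)) unsat w.r.t. T
   apply at x₀: ∀r.B⊑¬B
   open: L(x₀) ⊇ {F, ¬A, ¬B, ¬C, ∀r.B}
2. Hence (∀r.B ⊓ F) ⊑ (¬B ⊓ A): not entailed.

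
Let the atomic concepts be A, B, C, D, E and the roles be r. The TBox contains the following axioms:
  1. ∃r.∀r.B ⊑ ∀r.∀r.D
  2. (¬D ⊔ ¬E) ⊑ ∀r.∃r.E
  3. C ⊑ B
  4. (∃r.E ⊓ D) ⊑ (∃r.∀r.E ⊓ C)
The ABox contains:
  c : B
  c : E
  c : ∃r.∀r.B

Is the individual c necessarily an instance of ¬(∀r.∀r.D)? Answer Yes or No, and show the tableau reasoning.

No

1. c : ¬(∀r.∀r.D)?  L(c) = {B, E, ∃r.∀r.B} ∪ {∀r.∀r.D}
   open: L(c) ⊇ {B, D, E, ∀r.¬E, ∀r.∀r.D, …} (+ ∃-successors) — c ∉ ¬(∀r.∀r.D) possible
2. Hence c : ¬(∀r.∀r.D): not entailed.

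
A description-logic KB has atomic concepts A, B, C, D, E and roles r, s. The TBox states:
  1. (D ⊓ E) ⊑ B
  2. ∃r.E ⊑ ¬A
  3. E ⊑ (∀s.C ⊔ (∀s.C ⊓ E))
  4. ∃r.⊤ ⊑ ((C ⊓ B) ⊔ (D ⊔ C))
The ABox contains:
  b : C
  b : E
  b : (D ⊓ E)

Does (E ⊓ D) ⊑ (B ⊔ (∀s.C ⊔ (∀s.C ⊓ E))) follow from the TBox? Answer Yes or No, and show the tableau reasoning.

1. (E ⊓ D) ⊑ (B ⊔ (∀s.C ⊔ (∀s.C ⊓ E)))  ⇔  ((E ⊓ D) ⊓ (¬B ⊓ (∃s.¬C ⊓ (∃s.¬C ⊔ ¬E)))) unsat w.r.t. T
   all branches close; clash {B, ¬B} at x₀
2. Hence (E ⊓ D) ⊑ (B ⊔ (∀s.C ⊔ (∀s.C ⊓ E))): entailed.

Yes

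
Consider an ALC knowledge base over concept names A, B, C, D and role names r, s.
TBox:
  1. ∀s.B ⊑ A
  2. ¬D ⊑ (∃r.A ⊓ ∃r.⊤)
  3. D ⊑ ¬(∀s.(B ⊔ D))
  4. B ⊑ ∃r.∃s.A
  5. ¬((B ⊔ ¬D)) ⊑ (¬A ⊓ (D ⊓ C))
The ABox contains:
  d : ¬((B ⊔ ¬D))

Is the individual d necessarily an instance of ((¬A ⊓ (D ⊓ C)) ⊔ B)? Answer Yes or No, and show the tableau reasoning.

1. d : ((¬A ⊓ (D ⊓ C)) ⊔ B)?  L(d) = {¬((B ⊔ ¬D))} ∪ {((A ⊔ (¬D ⊔ ¬C)) ⊓ ¬B)}
   clash {C, ¬C} at d — d ∈ ((¬A ⊓ (D ⊓ C)) ⊔ B)
2. Hence d : ((¬A ⊓ (D ⊓ C)) ⊔ B): entailed.

Yes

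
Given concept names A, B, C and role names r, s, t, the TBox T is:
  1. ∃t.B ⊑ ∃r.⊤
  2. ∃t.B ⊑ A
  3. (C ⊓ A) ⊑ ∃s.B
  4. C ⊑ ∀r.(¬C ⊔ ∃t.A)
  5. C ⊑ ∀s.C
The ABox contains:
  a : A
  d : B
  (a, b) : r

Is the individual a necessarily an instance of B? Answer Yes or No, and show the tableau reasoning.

No

1. a : B?  L(a) = {A} ∪ {¬B}
   open: L(a) ⊇ {A, ¬B, ¬C, ∀t.¬B} — a ∉ B possible
2. Hence a : B: not entailed.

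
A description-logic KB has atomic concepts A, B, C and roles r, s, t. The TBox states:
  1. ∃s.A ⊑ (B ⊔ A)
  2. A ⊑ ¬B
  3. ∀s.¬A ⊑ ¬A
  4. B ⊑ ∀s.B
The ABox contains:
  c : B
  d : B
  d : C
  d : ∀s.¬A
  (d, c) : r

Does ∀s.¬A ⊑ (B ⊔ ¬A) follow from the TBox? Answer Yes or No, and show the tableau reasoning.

Yes

1. ∀s.¬A ⊑ (B ⊔ ¬A)  ⇔  (∀s.¬A ⊓ (¬B ⊓ A)) unsat w.r.t. T
   all branches close; clash {A, ¬A} at x₀
2. Hence ∀s.¬A ⊑ (B ⊔ ¬A): entailed.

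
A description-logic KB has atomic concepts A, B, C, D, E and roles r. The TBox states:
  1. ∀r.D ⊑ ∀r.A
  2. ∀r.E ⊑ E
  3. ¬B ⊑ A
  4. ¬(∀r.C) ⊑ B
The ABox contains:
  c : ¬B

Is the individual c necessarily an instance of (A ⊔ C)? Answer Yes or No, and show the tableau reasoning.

Yes

1. c : (A ⊔ C)?  L(c) = {¬B} ∪ {(¬A ⊓ ¬C)}
   clash {A, ¬A} at c — c ∈ (A ⊔ C)
2. Hence c : (A ⊔ C): entailed.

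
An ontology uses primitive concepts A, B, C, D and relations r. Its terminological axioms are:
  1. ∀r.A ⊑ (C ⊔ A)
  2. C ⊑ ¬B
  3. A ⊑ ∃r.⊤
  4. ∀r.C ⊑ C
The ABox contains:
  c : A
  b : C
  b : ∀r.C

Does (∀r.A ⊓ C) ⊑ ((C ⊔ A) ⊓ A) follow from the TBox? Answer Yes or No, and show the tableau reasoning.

1. (∀r.A ⊓ C) ⊑ ((C ⊔ A) ⊓ A)  ⇔  ((∀r.A ⊓ C) ⊓ ((¬C ⊓ ¬A) ⊔ ¬A)) unsat w.r.t. T
   apply at x₀: ∀r.A⊑(C ⊔ A); C⊑¬B
   open: L(x₀) ⊇ {C, ¬A, ¬B, ∀r.A}
2. Hence (∀r.A ⊓ C) ⊑ ((C ⊔ A) ⊓ A): not entailed.

No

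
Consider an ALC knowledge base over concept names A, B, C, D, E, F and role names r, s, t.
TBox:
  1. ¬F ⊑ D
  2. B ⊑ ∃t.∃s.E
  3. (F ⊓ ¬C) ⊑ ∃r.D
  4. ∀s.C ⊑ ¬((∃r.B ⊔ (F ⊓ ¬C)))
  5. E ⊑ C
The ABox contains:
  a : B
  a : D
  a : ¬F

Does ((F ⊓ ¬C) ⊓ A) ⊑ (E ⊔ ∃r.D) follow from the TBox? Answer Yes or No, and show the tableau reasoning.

Yes

1. ((F ⊓ ¬C) ⊓ A) ⊑ (E ⊔ ∃r.D)  ⇔  (((F ⊓ ¬C) ⊓ A) ⊓ (¬E ⊓ ∀r.¬D)) unsat w.r.t. T
   all branches close; clash {C, ¬C} at x₀
2. Hence ((F ⊓ ¬C) ⊓ A) ⊑ (E ⊔ ∃r.D): entailed.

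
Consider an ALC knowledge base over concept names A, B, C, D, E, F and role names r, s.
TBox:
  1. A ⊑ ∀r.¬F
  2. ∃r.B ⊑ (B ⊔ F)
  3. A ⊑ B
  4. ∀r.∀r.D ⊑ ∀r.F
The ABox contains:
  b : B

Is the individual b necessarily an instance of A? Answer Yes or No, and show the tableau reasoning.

1. b : A?  L(b) = {B} ∪ {¬A}
   open: L(b) ⊇ {B, ¬A, ∀r.¬B, ∃r.∃r.¬D} (+ ∃-successors) — b ∉ A possible
2. Hence b : A: not entailed.

No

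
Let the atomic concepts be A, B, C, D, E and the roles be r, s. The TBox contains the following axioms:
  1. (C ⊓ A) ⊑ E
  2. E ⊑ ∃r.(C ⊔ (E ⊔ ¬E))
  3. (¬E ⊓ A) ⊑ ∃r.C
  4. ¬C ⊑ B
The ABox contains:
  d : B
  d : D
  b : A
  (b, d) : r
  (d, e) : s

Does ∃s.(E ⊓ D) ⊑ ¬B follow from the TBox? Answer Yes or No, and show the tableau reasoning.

No

1. ∃s.(E ⊓ D) ⊑ ¬B  ⇔  (∃s.(E ⊓ D) ⊓ B) unsat w.r.t. T
   open: L(x₀) ⊇ {B, E, ∃r.(C ⊔ (E ⊔ ¬E)), ∃s.(E ⊓ D)} (+ ∃-successors)
2. Hence ∃s.(E ⊓ D) ⊑ ¬B: not entailed.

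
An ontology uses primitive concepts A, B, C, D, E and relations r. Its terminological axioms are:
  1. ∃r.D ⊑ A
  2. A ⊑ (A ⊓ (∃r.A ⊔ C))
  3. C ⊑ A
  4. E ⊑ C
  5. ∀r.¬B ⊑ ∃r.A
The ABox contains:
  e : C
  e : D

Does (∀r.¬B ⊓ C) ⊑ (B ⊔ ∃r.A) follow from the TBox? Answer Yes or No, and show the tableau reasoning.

1. (∀r.¬B ⊓ C) ⊑ (B ⊔ ∃r.A)  ⇔  ((∀r.¬B ⊓ C) ⊓ (¬B ⊓ ∀r.¬A)) unsat w.r.t. T
   all branches close; clash {A, ¬A} at an ∃-successor
2. Hence (∀r.¬B ⊓ C) ⊑ (B ⊔ ∃r.A): entailed.

Yes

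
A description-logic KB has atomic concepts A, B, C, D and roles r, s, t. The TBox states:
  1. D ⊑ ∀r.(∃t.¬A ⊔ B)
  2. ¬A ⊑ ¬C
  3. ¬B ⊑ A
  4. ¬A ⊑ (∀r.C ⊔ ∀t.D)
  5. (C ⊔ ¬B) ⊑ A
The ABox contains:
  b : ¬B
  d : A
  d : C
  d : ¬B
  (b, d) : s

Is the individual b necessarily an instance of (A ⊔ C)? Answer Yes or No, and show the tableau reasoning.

1. b : (A ⊔ C)?  L(b) = {¬B} ∪ {(¬A ⊓ ¬C)}
   clash {A, ¬A} at b — b ∈ (A ⊔ C)
2. Hence b : (A ⊔ C): entailed.

Yes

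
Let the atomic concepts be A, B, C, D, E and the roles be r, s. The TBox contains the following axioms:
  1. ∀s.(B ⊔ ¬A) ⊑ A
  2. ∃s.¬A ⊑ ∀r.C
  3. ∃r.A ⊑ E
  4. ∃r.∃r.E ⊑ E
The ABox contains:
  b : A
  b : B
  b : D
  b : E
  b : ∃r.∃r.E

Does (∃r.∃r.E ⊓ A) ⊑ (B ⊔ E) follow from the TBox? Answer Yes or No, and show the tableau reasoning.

Yes

1. (∃r.∃r.E ⊓ A) ⊑ (B ⊔ E)  ⇔  ((∃r.∃r.E ⊓ A) ⊓ (¬B ⊓ ¬E)) unsat w.r.t. T
   all branches close; clash {E, ¬E} at x₀
2. Hence (∃r.∃r.E ⊓ A) ⊑ (B ⊔ E): entailed.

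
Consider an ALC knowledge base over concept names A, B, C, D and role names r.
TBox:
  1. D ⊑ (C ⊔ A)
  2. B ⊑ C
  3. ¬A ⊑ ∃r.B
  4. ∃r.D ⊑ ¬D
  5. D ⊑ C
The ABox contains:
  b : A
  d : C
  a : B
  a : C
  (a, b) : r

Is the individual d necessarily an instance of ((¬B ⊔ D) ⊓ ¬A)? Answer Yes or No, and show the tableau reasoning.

No

1. d : ((¬B ⊔ D) ⊓ ¬A)?  L(d) = {C} ∪ {((B ⊓ ¬D) ⊔ A)}
   open: L(d) ⊇ {A, C, ¬D} — d ∉ ((¬B ⊔ D) ⊓ ¬A) possible
2. Hence d : ((¬B ⊔ D) ⊓ ¬A): not entailed.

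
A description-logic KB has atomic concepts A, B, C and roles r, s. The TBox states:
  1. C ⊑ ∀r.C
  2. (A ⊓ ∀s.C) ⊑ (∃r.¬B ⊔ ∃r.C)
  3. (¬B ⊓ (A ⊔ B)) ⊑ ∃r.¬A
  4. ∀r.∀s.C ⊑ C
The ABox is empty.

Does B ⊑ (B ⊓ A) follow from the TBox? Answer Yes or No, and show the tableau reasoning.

1. B ⊑ (B ⊓ A)  ⇔  (B ⊓ (¬B ⊔ ¬A)) unsat w.r.t. T
   open: L(x₀) ⊇ {B, ¬A, ¬C, ∃r.∃s.¬C} (+ ∃-successors)
2. Hence B ⊑ (B ⊓ A): not entailed.

No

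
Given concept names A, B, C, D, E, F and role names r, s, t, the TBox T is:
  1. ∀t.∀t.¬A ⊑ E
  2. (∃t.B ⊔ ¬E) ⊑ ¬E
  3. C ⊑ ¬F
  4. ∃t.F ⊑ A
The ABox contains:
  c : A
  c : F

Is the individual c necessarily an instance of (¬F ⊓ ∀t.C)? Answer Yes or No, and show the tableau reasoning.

1. c : (¬F ⊓ ∀t.C)?  L(c) = {A, F} ∪ {(F ⊔ ∃t.¬C)}
   open: L(c) ⊇ {A, E, F, ¬C, ∀t.¬B, …} (+ ∃-successors) — c ∉ (¬F ⊓ ∀t.C) possible
2. Hence c : (¬F ⊓ ∀t.C): not entailed.

No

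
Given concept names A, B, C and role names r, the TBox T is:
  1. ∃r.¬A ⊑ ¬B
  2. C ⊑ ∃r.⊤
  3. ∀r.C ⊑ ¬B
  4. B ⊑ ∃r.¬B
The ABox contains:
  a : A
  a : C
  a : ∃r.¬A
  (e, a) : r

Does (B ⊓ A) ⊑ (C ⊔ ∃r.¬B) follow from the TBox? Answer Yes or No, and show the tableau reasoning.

1. (B ⊓ A) ⊑ (C ⊔ ∃r.¬B)  ⇔  ((B ⊓ A) ⊓ (¬C ⊓ ∀r.B)) unsat w.r.t. T
   all branches close; clash {B, ¬B} at x₀
2. Hence (B ⊓ A) ⊑ (C ⊔ ∃r.¬B): entailed.

Yes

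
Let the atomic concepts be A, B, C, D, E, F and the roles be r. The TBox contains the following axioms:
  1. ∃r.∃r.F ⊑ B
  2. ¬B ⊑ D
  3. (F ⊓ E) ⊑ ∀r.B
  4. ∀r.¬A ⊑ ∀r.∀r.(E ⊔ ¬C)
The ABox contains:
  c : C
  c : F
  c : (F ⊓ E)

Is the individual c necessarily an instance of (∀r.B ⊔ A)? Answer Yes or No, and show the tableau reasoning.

Yes

1. c : (∀r.B ⊔ A)?  L(c) = {C, F, (F ⊓ E)} ∪ {(∃r.¬B ⊓ ¬A)}
   clash {B, ¬B} at an ∃-successor — c ∈ (∀r.B ⊔ A)
2. Hence c : (∀r.B ⊔ A): entailed.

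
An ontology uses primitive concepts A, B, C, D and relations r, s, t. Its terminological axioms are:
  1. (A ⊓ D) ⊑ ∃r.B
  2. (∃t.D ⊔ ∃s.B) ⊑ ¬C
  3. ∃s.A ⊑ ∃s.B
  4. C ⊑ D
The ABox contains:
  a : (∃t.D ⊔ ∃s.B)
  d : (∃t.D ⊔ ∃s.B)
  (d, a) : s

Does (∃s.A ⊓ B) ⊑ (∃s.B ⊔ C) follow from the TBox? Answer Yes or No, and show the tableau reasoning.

Yes

1. (∃s.A ⊓ B) ⊑ (∃s.B ⊔ C)  ⇔  ((∃s.A ⊓ B) ⊓ (∀s.¬B ⊓ ¬C)) unsat w.r.t. T
   all branches close; clash {B, ¬B} at an ∃-successor
2. Hence (∃s.A ⊓ B) ⊑ (∃s.B ⊔ C): entailed.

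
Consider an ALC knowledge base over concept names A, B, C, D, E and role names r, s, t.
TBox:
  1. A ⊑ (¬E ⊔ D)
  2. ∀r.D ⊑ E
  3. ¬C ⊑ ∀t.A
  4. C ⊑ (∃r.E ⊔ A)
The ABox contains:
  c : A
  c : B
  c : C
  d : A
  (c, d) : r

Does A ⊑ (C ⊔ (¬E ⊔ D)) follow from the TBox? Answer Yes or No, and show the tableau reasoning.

1. A ⊑ (C ⊔ (¬E ⊔ D))  ⇔  (A ⊓ (¬C ⊓ (E ⊓ ¬D))) unsat w.r.t. T
   all branches close; clash {D, ¬D} at x₀
2. Hence A ⊑ (C ⊔ (¬E ⊔ D)): entailed.

Yes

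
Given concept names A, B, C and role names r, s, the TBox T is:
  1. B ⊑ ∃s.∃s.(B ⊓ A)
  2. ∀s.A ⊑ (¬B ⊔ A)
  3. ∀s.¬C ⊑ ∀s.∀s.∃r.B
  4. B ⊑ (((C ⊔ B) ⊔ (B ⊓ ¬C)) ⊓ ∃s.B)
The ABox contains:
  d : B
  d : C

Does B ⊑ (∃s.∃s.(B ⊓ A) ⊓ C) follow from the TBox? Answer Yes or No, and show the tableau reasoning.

No

1. B ⊑ (∃s.∃s.(B ⊓ A) ⊓ C)  ⇔  (B ⊓ (∀s.∀s.(¬B ⊔ ¬A) ⊔ ¬C)) unsat w.r.t. T
   apply at x₀: B⊑∃s.∃s.(B ⊓ A); B⊑(((C ⊔ B) ⊔ (B ⊓ ¬C)) ⊓ ∃s.B)
   open: L(x₀) ⊇ {B, ¬C, ∃s.B, ∃s.C, ∃s.¬A, …} (+ ∃-successors)
2. Hence B ⊑ (∃s.∃s.(B ⊓ A) ⊓ C): not entailed.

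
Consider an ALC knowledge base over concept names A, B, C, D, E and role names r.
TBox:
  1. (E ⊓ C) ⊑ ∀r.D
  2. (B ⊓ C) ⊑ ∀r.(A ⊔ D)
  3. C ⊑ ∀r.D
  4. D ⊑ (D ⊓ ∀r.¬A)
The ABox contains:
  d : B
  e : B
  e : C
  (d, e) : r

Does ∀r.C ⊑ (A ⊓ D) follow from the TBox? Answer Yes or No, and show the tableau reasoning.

No

1. ∀r.C ⊑ (A ⊓ D)  ⇔  (∀r.C ⊓ (¬A ⊔ ¬D)) unsat w.r.t. T
   open: L(x₀) ⊇ {¬A, ¬C, ¬D, ∀r.C}
2. Hence ∀r.C ⊑ (A ⊓ D): not entailed.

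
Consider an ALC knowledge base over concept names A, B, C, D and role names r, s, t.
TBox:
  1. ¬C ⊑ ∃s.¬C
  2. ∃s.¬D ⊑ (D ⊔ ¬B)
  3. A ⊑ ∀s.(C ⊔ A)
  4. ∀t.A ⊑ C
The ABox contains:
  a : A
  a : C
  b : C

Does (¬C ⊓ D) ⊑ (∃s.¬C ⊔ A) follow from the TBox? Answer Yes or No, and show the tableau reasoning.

Yes

1. (¬C ⊓ D) ⊑ (∃s.¬C ⊔ A)  ⇔  ((¬C ⊓ D) ⊓ (∀s.C ⊓ ¬A)) unsat w.r.t. T
   all branches close; clash {C, ¬C} at x₀
2. Hence (¬C ⊓ D) ⊑ (∃s.¬C ⊔ A): entailed.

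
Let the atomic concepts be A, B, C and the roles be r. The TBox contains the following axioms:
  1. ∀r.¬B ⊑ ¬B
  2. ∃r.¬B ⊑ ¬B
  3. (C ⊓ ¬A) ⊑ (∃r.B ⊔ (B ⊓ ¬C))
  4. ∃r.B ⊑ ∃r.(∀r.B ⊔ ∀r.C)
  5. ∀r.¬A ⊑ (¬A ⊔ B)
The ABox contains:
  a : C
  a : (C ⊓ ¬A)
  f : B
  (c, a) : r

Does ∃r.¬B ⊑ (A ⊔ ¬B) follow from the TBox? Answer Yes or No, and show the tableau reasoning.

1. ∃r.¬B ⊑ (A ⊔ ¬B)  ⇔  (∃r.¬B ⊓ (¬A ⊓ B)) unsat w.r.t. T
   all branches close; clash {B, ¬B} at x₀
2. Hence ∃r.¬B ⊑ (A ⊔ ¬B): entailed.

Yes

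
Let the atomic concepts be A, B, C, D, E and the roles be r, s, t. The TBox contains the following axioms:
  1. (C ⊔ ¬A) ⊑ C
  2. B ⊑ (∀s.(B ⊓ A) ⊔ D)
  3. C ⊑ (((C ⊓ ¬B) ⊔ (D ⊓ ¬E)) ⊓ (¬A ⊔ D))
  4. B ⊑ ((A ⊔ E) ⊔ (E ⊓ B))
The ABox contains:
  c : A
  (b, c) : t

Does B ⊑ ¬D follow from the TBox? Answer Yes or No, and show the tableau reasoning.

1. B ⊑ ¬D  ⇔  (B ⊓ D) unsat w.r.t. T
   apply at x₀: B⊑(∀s.(B ⊓ A) ⊔ D); B⊑((A ⊔ E) ⊔ (E ⊓ B))
   open: L(x₀) ⊇ {A, B, D, ¬C}
2. Hence B ⊑ ¬D: not entailed.

No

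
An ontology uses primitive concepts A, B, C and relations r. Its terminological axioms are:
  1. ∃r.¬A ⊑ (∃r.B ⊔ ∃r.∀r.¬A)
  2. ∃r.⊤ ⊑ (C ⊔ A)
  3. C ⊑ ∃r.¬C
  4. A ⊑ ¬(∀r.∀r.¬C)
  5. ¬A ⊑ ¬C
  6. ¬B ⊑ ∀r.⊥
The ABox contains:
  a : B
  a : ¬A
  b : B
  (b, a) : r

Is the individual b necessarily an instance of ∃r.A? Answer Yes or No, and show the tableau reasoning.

1. b : ∃r.A?  L(b) = {B} ∪ {∀r.¬A}
   clash ⊥ at an ∃-successor — b ∈ ∃r.A
2. Hence b : ∃r.A: entailed.

Yes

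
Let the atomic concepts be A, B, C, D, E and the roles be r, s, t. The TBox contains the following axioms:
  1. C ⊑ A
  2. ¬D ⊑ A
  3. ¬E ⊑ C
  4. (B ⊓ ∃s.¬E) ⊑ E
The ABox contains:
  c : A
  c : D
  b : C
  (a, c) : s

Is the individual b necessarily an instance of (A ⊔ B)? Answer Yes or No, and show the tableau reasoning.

Yes

1. b : (A ⊔ B)?  L(b) = {C} ∪ {(¬A ⊓ ¬B)}
   clash {A, ¬A} at b — b ∈ (A ⊔ B)
2. Hence b : (A ⊔ B): entailed.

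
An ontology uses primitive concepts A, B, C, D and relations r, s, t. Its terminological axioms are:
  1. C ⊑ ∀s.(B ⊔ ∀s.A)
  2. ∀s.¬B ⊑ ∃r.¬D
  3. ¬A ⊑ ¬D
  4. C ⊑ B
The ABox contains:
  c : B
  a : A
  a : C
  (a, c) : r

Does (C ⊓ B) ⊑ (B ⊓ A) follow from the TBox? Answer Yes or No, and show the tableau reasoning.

No

1. (C ⊓ B) ⊑ (B ⊓ A)  ⇔  ((C ⊓ B) ⊓ (¬B ⊔ ¬A)) unsat w.r.t. T
   apply at x₀: C⊑∀s.(B ⊔ ∀s.A)
   open: L(x₀) ⊇ {B, C, ¬A, ¬D, ∀s.(B ⊔ ∀s.A), …} (+ ∃-successors)
2. Hence (C ⊓ B) ⊑ (B ⊓ A): not entailed.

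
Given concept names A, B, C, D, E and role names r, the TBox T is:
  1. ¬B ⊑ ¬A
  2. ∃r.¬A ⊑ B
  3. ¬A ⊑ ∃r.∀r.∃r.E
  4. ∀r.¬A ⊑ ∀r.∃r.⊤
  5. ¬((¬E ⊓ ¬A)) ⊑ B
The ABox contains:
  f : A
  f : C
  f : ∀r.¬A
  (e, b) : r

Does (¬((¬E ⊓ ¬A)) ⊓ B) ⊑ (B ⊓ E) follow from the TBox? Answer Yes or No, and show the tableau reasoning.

1. (¬((¬E ⊓ ¬A)) ⊓ B) ⊑ (B ⊓ E)  ⇔  (((E ⊔ A) ⊓ B) ⊓ (¬B ⊔ ¬E)) unsat w.r.t. T
   open: L(x₀) ⊇ {A, B, ¬E, ∃r.A} (+ ∃-successors)
2. Hence (¬((¬E ⊓ ¬A)) ⊓ B) ⊑ (B ⊓ E): not entailed.

No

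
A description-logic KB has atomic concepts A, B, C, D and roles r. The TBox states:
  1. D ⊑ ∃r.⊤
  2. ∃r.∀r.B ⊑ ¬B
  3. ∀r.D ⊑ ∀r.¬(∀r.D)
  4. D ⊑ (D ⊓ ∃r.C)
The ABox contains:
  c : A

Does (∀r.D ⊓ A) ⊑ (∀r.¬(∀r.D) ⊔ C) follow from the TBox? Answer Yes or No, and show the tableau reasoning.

Yes

1. (∀r.D ⊓ A) ⊑ (∀r.¬(∀r.D) ⊔ C)  ⇔  ((∀r.D ⊓ A) ⊓ (∃r.∀r.D ⊓ ¬C)) unsat w.r.t. T
   all branches close; clash {D, ¬D} at an ∃-successor
2. Hence (∀r.D ⊓ A) ⊑ (∀r.¬(∀r.D) ⊔ C): entailed.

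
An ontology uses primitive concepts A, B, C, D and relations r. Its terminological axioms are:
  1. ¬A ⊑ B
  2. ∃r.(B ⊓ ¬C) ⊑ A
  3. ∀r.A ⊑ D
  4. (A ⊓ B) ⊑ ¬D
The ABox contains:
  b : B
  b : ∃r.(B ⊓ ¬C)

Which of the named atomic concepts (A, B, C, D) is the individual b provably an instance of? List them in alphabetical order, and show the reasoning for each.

{A, B}

1. b : A?  L(b) = {B, ∃r.(B ⊓ ¬C)} ∪ {¬A}
   clash {D, ¬D} at b — b ∈ A
2. b : B?  L(b) = {B, ∃r.(B ⊓ ¬C)} ∪ {¬B}
   clash {B, ¬B} at b — b ∈ B
3. b : C?  L(b) = {B, ∃r.(B ⊓ ¬C)} ∪ {¬C}
   apply at b: ∃r.(B ⊓ ¬C)⊑A
   open: L(b) ⊇ {A, B, ¬C, ¬D, ∃r.(B ⊓ ¬C), …} (+ ∃-successors) — b ∉ C possible
4. b : D?  L(b) = {B, ∃r.(B ⊓ ¬C)} ∪ {¬D}
   apply at b: ∃r.(B ⊓ ¬C)⊑A
   open: L(b) ⊇ {A, B, ¬D, ∃r.(B ⊓ ¬C), ∃r.¬A} (+ ∃-successors) — b ∉ D possible
5. Entailed for b: {A, B}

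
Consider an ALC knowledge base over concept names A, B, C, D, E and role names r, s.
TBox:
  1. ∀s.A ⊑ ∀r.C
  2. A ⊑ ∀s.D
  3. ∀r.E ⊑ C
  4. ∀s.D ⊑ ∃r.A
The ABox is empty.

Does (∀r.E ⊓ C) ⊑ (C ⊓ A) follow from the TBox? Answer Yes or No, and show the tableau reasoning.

No

1. (∀r.E ⊓ C) ⊑ (C ⊓ A)  ⇔  ((∀r.E ⊓ C) ⊓ (¬C ⊔ ¬A)) unsat w.r.t. T
   open: L(x₀) ⊇ {C, ¬A, ∀r.E, ∃s.¬A, ∃s.¬D} (+ ∃-successors)
2. Hence (∀r.E ⊓ C) ⊑ (C ⊓ A): not entailed.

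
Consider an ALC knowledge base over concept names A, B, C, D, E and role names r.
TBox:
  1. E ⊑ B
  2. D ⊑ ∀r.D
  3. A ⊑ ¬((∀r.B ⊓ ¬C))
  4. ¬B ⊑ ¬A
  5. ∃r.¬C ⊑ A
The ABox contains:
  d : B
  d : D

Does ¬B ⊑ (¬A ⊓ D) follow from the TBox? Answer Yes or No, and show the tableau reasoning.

No

1. ¬B ⊑ (¬A ⊓ D)  ⇔  (¬B ⊓ (A ⊔ ¬D)) unsat w.r.t. T
   apply at x₀: ¬B⊑¬A
   open: L(x₀) ⊇ {¬A, ¬B, ¬D, ¬E, ∀r.C}
2. Hence ¬B ⊑ (¬A ⊓ D): not entailed.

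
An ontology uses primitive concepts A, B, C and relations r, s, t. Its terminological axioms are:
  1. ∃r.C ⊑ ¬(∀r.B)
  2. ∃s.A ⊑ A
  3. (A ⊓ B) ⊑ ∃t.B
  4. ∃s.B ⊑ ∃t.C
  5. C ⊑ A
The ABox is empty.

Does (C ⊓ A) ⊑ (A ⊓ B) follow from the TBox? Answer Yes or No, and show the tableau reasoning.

1. (C ⊓ A) ⊑ (A ⊓ B)  ⇔  ((C ⊓ A) ⊓ (¬A ⊔ ¬B)) unsat w.r.t. T
   open: L(x₀) ⊇ {A, C, ¬B, ∀r.¬C, ∀s.¬B}
2. Hence (C ⊓ A) ⊑ (A ⊓ B): not entailed.

No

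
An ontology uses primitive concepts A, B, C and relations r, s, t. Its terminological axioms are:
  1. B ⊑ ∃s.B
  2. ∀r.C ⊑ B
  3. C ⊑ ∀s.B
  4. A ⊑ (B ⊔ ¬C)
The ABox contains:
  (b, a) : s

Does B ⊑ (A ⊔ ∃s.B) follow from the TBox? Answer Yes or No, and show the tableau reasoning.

1. B ⊑ (A ⊔ ∃s.B)  ⇔  (B ⊓ (¬A ⊓ ∀s.¬B)) unsat w.r.t. T
   all branches close; clash {B, ¬B} at an ∃-successor
2. Hence B ⊑ (A ⊔ ∃s.B): entailed.

Yes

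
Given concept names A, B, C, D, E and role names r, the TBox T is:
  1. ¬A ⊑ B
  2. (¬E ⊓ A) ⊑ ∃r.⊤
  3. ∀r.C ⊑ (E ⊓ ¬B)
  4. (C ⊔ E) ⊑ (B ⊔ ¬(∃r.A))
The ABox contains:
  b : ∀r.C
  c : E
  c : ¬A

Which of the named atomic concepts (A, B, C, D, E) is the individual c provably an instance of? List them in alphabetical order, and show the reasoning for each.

1. c : A?  L(c) = {E, ¬A} ∪ {¬A}
   apply at c: ¬A⊑B
   open: L(c) ⊇ {B, E, ¬A, ∃r.¬C} (+ ∃-successors) — c ∉ A possible
2. c : B?  L(c) = {E, ¬A} ∪ {¬B}
   clash {B, ¬B} at c — c ∈ B
3. c : C?  L(c) = {E, ¬A} ∪ {¬C}
   apply at c: ¬A⊑B
   open: L(c) ⊇ {B, E, ¬A, ¬C, ∃r.¬C} (+ ∃-successors) — c ∉ C possible
4. c : D?  L(c) = {E, ¬A} ∪ {¬D}
   apply at c: ¬A⊑B
   open: L(c) ⊇ {B, E, ¬A, ¬D, ∃r.¬C} (+ ∃-successors) — c ∉ D possible
5. c : E?  L(c) = {E, ¬A} ∪ {¬E}
   clash {E, ¬E} at c — c ∈ E
6. Entailed for c: {B, E}

{B, E}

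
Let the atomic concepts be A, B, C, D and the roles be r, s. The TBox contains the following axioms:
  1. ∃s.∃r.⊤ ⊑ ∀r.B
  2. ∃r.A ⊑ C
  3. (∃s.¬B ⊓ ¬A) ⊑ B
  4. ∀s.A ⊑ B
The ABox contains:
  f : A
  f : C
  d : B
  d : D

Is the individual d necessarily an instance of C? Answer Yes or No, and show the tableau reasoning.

1. d : C?  L(d) = {B, D} ∪ {¬C}
   open: L(d) ⊇ {B, D, ¬C, ∀r.¬A, ∀s.∀r.⊥} — d ∉ C possible
2. Hence d : C: not entailed.

No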